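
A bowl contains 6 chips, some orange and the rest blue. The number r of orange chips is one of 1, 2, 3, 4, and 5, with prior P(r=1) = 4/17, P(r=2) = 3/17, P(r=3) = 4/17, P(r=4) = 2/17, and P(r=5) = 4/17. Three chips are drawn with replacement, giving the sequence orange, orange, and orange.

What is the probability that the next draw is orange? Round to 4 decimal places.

Compute the likelihood of the observed sequence for each case: P(data | r = 1) = (1/6)(1/6)(1/6) = 1/216; P(data | r = 2) = (2/6)(2/6)(2/6) = 1/27; P(data | r = 3) = (3/6)(3/6)(3/6) = 1/8; P(data | r = 4) = (4/6)(4/6)(4/6) = 8/27; P(data | r = 5) = (5/6)(5/6)(5/6) = 125/216.
The prior-weighted likelihoods are 4/17 · 1/216 = 1/918, 3/17 · 1/27 = 1/153, 4/17 · 1/8 = 1/34, 2/17 · 8/27 = 16/459, 4/17 · 125/216 = 125/918; summing to 191/918.
Dividing through by the total gives posterior P(r = 1 | data) = 0.0052356, P(r = 2 | data) = 0.031414, P(r = 3 | data) = 0.14136, P(r = 4 | data) = 0.16754, P(r = 5 | data) = 0.65445.
Averaging over the posterior, P(orange next | data) = (1/6)(0.0052356) + (1/3)(0.031414) + (1/2)(0.14136) + (2/3)(0.16754) + (5/6)(0.65445) = 0.73909.

0.7391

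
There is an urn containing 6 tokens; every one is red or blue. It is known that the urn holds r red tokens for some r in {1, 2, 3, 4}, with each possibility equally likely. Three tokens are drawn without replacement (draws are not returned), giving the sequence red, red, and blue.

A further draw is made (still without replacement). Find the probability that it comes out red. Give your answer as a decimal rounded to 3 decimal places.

0.440

For each hypothesis, P(data | H) works out to: P(data | r = 1) = (1/6)(0/5) = 0; P(data | r = 2) = (2/6)(1/5)(4/4) = 1/15; P(data | r = 3) = (3/6)(2/5)(3/4) = 3/20; P(data | r = 4) = (4/6)(3/5)(2/4) = 1/5.
The prior-weighted likelihoods are 1/4 · 0 = 0, 1/4 · 1/15 = 1/60, 1/4 · 3/20 = 3/80, 1/4 · 1/5 = 1/20; with total 5/48.
Dividing through by the total gives posterior P(r = 1 | data) = 0, P(r = 2 | data) = 4/25, P(r = 3 | data) = 9/25, P(r = 4 | data) = 12/25.
So P(red next | data) = Σ P(red next | H) P(H | data) = (0)(4/25) + (1/3)(9/25) + (2/3)(12/25) = 11/25.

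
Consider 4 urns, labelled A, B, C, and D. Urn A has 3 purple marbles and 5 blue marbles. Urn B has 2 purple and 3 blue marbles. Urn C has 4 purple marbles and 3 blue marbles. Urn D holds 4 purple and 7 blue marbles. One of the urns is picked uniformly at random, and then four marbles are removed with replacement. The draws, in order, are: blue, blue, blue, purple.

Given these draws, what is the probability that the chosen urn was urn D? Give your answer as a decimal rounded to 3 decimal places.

Under each hypothesis, the probability of the observed sequence is: P(data | urn A) = (5/8)(5/8)(5/8)(3/8) = 0.091553; P(data | urn B) = (3/5)(3/5)(3/5)(2/5) = 0.0864; P(data | urn C) = (3/7)(3/7)(3/7)(4/7) = 0.044981; P(data | urn D) = (7/11)(7/11)(7/11)(4/11) = 0.093709.
Multiplying each by its prior: 1/4 · 0.091553 = 0.022888, 1/4 · 0.0864 = 0.0216, 1/4 · 0.044981 = 0.011245, 1/4 · 0.093709 = 0.023427; these sum to 0.079161.
By Bayes' rule, P(urn D | data) = (0.023427) / (0.079161) = 0.29595.

0.296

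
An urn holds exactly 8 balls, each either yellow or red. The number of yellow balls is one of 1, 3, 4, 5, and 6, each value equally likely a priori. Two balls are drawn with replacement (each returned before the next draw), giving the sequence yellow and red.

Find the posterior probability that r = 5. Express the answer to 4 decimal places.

0.2308

Compute the likelihood of the observed sequence for each case: P(data | r = 1) = (1/8)(7/8) = 7/64; P(data | r = 3) = (3/8)(5/8) = 15/64; P(data | r = 4) = (4/8)(4/8) = 1/4; P(data | r = 5) = (5/8)(3/8) = 15/64; P(data | r = 6) = (6/8)(2/8) = 3/16.
The prior-weighted likelihoods are 1/5 · 7/64 = 7/320, 1/5 · 15/64 = 3/64, 1/5 · 1/4 = 1/20, 1/5 · 15/64 = 3/64, 1/5 · 3/16 = 3/80; these sum to 13/64.
By Bayes' rule, P(r = 5 | data) = (3/64) / (13/64) = 3/13.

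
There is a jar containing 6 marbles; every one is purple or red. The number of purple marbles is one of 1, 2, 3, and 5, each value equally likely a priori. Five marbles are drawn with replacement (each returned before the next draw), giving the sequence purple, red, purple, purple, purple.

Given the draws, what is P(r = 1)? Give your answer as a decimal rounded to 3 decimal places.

0.005

Under each hypothesis, the probability of the observed sequence is: P(data | r = 1) = (1/6)(5/6)(1/6)(1/6)(1/6) = 0.000643; P(data | r = 2) = (2/6)(4/6)(2/6)(2/6)(2/6) = 0.0082305; P(data | r = 3) = (3/6)(3/6)(3/6)(3/6)(3/6) = 0.03125; P(data | r = 5) = (5/6)(1/6)(5/6)(5/6)(5/6) = 0.080376.
The prior-weighted likelihoods are 1/4 · 0.000643 = 0.00016075, 1/4 · 0.0082305 = 0.0020576, 1/4 · 0.03125 = 0.0078125, 1/4 · 0.080376 = 0.020094; with total 0.030125.
So P(r = 1 | data) = (0.00016075) / (0.030125) = 0.0053362.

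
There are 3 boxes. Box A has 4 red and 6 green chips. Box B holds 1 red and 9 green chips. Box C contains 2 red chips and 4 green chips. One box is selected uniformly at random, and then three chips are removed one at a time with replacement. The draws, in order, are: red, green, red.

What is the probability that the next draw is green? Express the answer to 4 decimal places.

Under each hypothesis, the probability of the observed sequence is: P(data | box A) = (4/10)(6/10)(4/10) = 0.096; P(data | box B) = (1/10)(9/10)(1/10) = 0.009; P(data | box C) = (2/6)(4/6)(2/6) = 0.074074.
Weighting by the prior gives 1/3 · 0.096 = 0.032, 1/3 · 0.009 = 0.003, 1/3 · 0.074074 = 0.024691; summing to 0.059691.
Dividing through by the total gives posterior P(box A | data) = 0.53609, P(box B | data) = 0.050259, P(box C | data) = 0.41365.
The predictive probability is P(green next | data) = (3/5)(0.53609) + (9/10)(0.050259) + (2/3)(0.41365) = 0.64265.

0.6427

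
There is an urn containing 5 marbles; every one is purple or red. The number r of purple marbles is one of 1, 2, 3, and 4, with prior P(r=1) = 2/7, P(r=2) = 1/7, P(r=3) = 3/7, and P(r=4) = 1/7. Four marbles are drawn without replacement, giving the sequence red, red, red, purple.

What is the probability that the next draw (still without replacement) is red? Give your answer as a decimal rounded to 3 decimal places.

For each hypothesis, P(data | H) works out to: P(data | r = 1) = (4/5)(3/4)(2/3)(1/2) = 1/5; P(data | r = 2) = (3/5)(2/4)(1/3)(2/2) = 1/10; P(data | r = 3) = (2/5)(1/4)(0/3) = 0; P(data | r = 4) = (1/5)(0/4) = 0.
Weighting by the prior gives 2/7 · 1/5 = 2/35, 1/7 · 1/10 = 1/70, 3/7 · 0 = 0, 1/7 · 0 = 0; summing to 1/14.
Normalising, the posterior is P(r = 1 | data) = 4/5, P(r = 2 | data) = 1/5, P(r = 3 | data) = 0, P(r = 4 | data) = 0.
So P(red next | data) = Σ P(red next | H) P(H | data) = (1)(4/5) + (0)(1/5) = 4/5.

0.800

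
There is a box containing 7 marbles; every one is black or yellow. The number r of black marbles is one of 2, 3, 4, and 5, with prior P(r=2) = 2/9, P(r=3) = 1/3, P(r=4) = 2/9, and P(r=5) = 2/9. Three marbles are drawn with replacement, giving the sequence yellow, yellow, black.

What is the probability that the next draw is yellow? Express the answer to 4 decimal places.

For each hypothesis, P(data | H) works out to: P(data | r = 2) = (5/7)(5/7)(2/7) = 0.14577; P(data | r = 3) = (4/7)(4/7)(3/7) = 0.13994; P(data | r = 4) = (3/7)(3/7)(4/7) = 0.10496; P(data | r = 5) = (2/7)(2/7)(5/7) = 0.058309.
Weighting by the prior gives 2/9 · 0.14577 = 0.032394, 1/3 · 0.13994 = 0.046647, 2/9 · 0.10496 = 0.023324, 2/9 · 0.058309 = 0.012958; with total 0.11532.
The posterior is then P(r = 2 | data) = 0.2809, P(r = 3 | data) = 0.40449, P(r = 4 | data) = 0.20225, P(r = 5 | data) = 0.11236.
So P(yellow next | data) = Σ P(yellow next | H) P(H | data) = (5/7)(0.2809) + (4/7)(0.40449) + (3/7)(0.20225) + (2/7)(0.11236) = 0.55056.

0.5506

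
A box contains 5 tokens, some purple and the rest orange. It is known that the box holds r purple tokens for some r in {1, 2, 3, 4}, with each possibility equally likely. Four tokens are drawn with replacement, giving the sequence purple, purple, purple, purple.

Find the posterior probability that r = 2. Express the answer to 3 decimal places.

0.045

For each hypothesis, P(data | H) works out to: P(data | r = 1) = (1/5)(1/5)(1/5)(1/5) = 0.0016; P(data | r = 2) = (2/5)(2/5)(2/5)(2/5) = 0.0256; P(data | r = 3) = (3/5)(3/5)(3/5)(3/5) = 0.1296; P(data | r = 4) = (4/5)(4/5)(4/5)(4/5) = 0.4096.
Weighting by the prior gives 1/4 · 0.0016 = 0.0004, 1/4 · 0.0256 = 0.0064, 1/4 · 0.1296 = 0.0324, 1/4 · 0.4096 = 0.1024; with total 0.1416.
Hence P(r = 2 | data) = (0.0064) / (0.1416) = 0.045198.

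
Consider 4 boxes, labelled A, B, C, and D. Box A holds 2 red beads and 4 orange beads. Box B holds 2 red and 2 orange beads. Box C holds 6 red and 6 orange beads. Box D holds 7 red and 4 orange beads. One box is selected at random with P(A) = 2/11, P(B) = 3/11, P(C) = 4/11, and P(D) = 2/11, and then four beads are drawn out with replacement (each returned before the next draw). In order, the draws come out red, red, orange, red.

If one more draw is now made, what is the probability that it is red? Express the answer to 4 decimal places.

The likelihood of the observed sequence under each hypothesis: P(data | box A) = (2/6)(2/6)(4/6)(2/6) = 0.024691; P(data | box B) = (2/4)(2/4)(2/4)(2/4) = 0.0625; P(data | box C) = (6/12)(6/12)(6/12)(6/12) = 0.0625; P(data | box D) = (7/11)(7/11)(4/11)(7/11) = 0.093709.
Weighting by the prior gives 2/11 · 0.024691 = 0.0044893, 3/11 · 0.0625 = 0.017045, 4/11 · 0.0625 = 0.022727, 2/11 · 0.093709 = 0.017038; summing to 0.0613.
Normalising, the posterior is P(box A | data) = 0.073235, P(box B | data) = 0.27807, P(box C | data) = 0.37075, P(box D | data) = 0.27795.
The predictive probability is P(red next | data) = (1/3)(0.073235) + (1/2)(0.27807) + (1/2)(0.37075) + (7/11)(0.27795) = 0.5257.

0.5257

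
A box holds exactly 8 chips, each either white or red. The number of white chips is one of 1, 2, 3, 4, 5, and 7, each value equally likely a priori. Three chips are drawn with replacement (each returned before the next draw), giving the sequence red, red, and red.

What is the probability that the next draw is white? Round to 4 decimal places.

For each hypothesis, P(data | H) works out to: P(data | r = 1) = (7/8)(7/8)(7/8) = 0.66992; P(data | r = 2) = (6/8)(6/8)(6/8) = 0.42188; P(data | r = 3) = (5/8)(5/8)(5/8) = 0.24414; P(data | r = 4) = (4/8)(4/8)(4/8) = 0.125; P(data | r = 5) = (3/8)(3/8)(3/8) = 0.052734; P(data | r = 7) = (1/8)(1/8)(1/8) = 0.0019531.
The prior-weighted likelihoods are 1/6 · 0.66992 = 0.11165, 1/6 · 0.42188 = 0.070312, 1/6 · 0.24414 = 0.04069, 1/6 · 0.125 = 0.020833, 1/6 · 0.052734 = 0.0087891, 1/6 · 0.0019531 = 0.00032552; these sum to 0.2526.
The posterior is then P(r = 1 | data) = 0.44201, P(r = 2 | data) = 0.27835, P(r = 3 | data) = 0.16108, P(r = 4 | data) = 0.082474, P(r = 5 | data) = 0.034794, P(r = 7 | data) = 0.0012887.
The predictive probability is P(white next | data) = (1/8)(0.44201) + (1/4)(0.27835) + (3/8)(0.16108) + (1/2)(0.082474) + (5/8)(0.034794) + (7/8)(0.0012887) = 0.24936.

0.2494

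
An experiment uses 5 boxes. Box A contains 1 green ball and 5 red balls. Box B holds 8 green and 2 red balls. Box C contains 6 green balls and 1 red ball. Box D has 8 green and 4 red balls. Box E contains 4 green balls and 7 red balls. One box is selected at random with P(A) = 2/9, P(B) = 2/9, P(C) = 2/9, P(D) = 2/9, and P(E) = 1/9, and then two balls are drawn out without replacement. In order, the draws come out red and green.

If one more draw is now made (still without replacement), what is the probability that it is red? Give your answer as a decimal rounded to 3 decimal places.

Compute the likelihood of the observed sequence for each case: P(data | box A) = (5/6)(1/5) = 0.16667; P(data | box B) = (2/10)(8/9) = 0.17778; P(data | box C) = (1/7)(6/6) = 0.14286; P(data | box D) = (4/12)(8/11) = 0.24242; P(data | box E) = (7/11)(4/10) = 0.25455.
Weighting by the prior gives 2/9 · 0.16667 = 0.037037, 2/9 · 0.17778 = 0.039506, 2/9 · 0.14286 = 0.031746, 2/9 · 0.24242 = 0.053872, 1/9 · 0.25455 = 0.028283; summing to 0.19044.
The posterior is then P(box A | data) = 0.19448, P(box B | data) = 0.20744, P(box C | data) = 0.16669, P(box D | data) = 0.28288, P(box E | data) = 0.14851.
Averaging over the posterior, P(red next | data) = (1)(0.19448) + (1/8)(0.20744) + (0)(0.16669) + (3/10)(0.28288) + (2/3)(0.14851) = 0.40428.

0.404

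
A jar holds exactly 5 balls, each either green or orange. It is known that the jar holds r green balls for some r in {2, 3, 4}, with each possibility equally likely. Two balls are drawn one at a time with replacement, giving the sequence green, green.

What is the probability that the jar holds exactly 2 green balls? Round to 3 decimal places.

For each hypothesis, P(data | H) works out to: P(data | r = 2) = (2/5)(2/5) = 4/25; P(data | r = 3) = (3/5)(3/5) = 9/25; P(data | r = 4) = (4/5)(4/5) = 16/25.
Multiplying each by its prior: 1/3 · 4/25 = 4/75, 1/3 · 9/25 = 3/25, 1/3 · 16/25 = 16/75; summing to 29/75.
By Bayes' rule, P(r = 2 | data) = (4/75) / (29/75) = 4/29.

0.138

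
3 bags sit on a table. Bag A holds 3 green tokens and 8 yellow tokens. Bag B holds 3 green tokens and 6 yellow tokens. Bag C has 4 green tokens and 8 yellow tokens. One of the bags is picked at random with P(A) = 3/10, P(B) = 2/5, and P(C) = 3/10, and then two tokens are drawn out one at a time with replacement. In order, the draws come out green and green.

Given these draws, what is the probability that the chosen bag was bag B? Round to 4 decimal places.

0.4440

Under each hypothesis, the probability of the observed sequence is: P(data | bag A) = (3/11)(3/11) = 0.07438; P(data | bag B) = (3/9)(3/9) = 0.11111; P(data | bag C) = (4/12)(4/12) = 0.11111.
The prior-weighted likelihoods are 3/10 · 0.07438 = 0.022314, 2/5 · 0.11111 = 0.044444, 3/10 · 0.11111 = 0.033333; these sum to 0.10009.
So P(bag B | data) = (0.044444) / (0.10009) = 0.44404.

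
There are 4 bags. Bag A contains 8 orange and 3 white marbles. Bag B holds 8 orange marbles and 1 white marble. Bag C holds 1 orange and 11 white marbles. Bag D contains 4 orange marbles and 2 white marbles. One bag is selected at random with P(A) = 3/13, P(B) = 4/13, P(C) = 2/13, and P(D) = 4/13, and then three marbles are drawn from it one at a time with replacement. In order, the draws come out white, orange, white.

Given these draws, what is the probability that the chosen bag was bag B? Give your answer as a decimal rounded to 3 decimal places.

The likelihood of the observed sequence under each hypothesis: P(data | bag A) = (3/11)(8/11)(3/11) = 0.054095; P(data | bag B) = (1/9)(8/9)(1/9) = 0.010974; P(data | bag C) = (11/12)(1/12)(11/12) = 0.070023; P(data | bag D) = (2/6)(4/6)(2/6) = 0.074074.
Multiplying each by its prior: 3/13 · 0.054095 = 0.012483, 4/13 · 0.010974 = 0.0033766, 2/13 · 0.070023 = 0.010773, 4/13 · 0.074074 = 0.022792; with total 0.049425.
Therefore the posterior P(bag B | data) = (0.0033766) / (0.049425) = 0.068318.

0.068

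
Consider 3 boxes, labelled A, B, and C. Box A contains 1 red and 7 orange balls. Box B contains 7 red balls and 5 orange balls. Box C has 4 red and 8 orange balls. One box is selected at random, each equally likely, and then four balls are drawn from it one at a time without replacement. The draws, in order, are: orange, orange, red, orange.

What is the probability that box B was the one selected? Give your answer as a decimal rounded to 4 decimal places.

0.1293

For each hypothesis, P(data | H) works out to: P(data | box A) = (7/8)(6/7)(1/6)(5/5) = 0.125; P(data | box B) = (5/12)(4/11)(7/10)(3/9) = 0.035354; P(data | box C) = (8/12)(7/11)(4/10)(6/9) = 0.11313.
Weighting by the prior gives 1/3 · 0.125 = 0.041667, 1/3 · 0.035354 = 0.011785, 1/3 · 0.11313 = 0.03771; with total 0.091162.
By Bayes' rule, P(box B | data) = (0.011785) / (0.091162) = 0.12927.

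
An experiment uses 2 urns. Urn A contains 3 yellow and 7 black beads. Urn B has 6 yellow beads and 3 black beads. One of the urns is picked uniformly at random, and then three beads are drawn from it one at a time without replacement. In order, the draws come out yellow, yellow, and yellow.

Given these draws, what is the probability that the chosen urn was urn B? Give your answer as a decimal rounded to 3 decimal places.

Compute the likelihood of the observed sequence for each case: P(data | urn A) = (3/10)(2/9)(1/8) = 1/120; P(data | urn B) = (6/9)(5/8)(4/7) = 5/21.
Multiplying each by its prior: 1/2 · 1/120 = 1/240, 1/2 · 5/21 = 5/42; with total 69/560.
By Bayes' rule, P(urn B | data) = (5/42) / (69/560) = 200/207.

0.966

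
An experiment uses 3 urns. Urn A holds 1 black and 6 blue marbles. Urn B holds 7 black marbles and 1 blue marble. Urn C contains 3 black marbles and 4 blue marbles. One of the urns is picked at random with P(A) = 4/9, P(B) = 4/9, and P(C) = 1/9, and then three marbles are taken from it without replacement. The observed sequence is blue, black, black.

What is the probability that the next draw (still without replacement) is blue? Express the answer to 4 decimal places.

0.1395

Compute the likelihood of the observed sequence for each case: P(data | urn A) = (6/7)(1/6)(0/5) = 0; P(data | urn B) = (1/8)(7/7)(6/6) = 1/8; P(data | urn C) = (4/7)(3/6)(2/5) = 4/35.
Weighting by the prior gives 4/9 · 0 = 0, 4/9 · 1/8 = 1/18, 1/9 · 4/35 = 4/315; with total 43/630.
Normalising, the posterior is P(urn A | data) = 0, P(urn B | data) = 35/43, P(urn C | data) = 8/43.
Averaging over the posterior, P(blue next | data) = (0)(35/43) + (3/4)(8/43) = 6/43.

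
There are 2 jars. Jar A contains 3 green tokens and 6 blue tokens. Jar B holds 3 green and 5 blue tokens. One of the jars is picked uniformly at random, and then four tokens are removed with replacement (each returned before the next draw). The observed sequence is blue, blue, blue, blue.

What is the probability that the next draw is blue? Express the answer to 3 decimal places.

For each hypothesis, P(data | H) works out to: P(data | jar A) = (6/9)(6/9)(6/9)(6/9) = 0.19753; P(data | jar B) = (5/8)(5/8)(5/8)(5/8) = 0.15259.
Multiplying each by its prior: 1/2 · 0.19753 = 0.098765, 1/2 · 0.15259 = 0.076294; summing to 0.17506.
Dividing through by the total gives posterior P(jar A | data) = 0.56418, P(jar B | data) = 0.43582.
Averaging over the posterior, P(blue next | data) = (2/3)(0.56418) + (5/8)(0.43582) = 0.64851.

0.649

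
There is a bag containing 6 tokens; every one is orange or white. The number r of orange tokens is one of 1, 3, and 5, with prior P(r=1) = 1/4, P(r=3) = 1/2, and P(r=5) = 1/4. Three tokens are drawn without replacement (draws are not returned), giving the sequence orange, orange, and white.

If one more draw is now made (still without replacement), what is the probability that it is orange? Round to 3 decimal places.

0.571

For each hypothesis, P(data | H) works out to: P(data | r = 1) = (1/6)(0/5) = 0; P(data | r = 3) = (3/6)(2/5)(3/4) = 3/20; P(data | r = 5) = (5/6)(4/5)(1/4) = 1/6.
The prior-weighted likelihoods are 1/4 · 0 = 0, 1/2 · 3/20 = 3/40, 1/4 · 1/6 = 1/24; these sum to 7/60.
Dividing through by the total gives posterior P(r = 1 | data) = 0, P(r = 3 | data) = 9/14, P(r = 5 | data) = 5/14.
The predictive probability is P(orange next | data) = (1/3)(9/14) + (1)(5/14) = 4/7.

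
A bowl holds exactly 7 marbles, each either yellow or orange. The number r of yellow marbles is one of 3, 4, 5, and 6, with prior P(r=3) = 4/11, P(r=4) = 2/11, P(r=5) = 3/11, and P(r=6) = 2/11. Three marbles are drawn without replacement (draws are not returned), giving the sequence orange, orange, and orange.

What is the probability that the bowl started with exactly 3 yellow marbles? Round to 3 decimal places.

0.889

Compute the likelihood of the observed sequence for each case: P(data | r = 3) = (4/7)(3/6)(2/5) = 4/35; P(data | r = 4) = (3/7)(2/6)(1/5) = 1/35; P(data | r = 5) = (2/7)(1/6)(0/5) = 0; P(data | r = 6) = (1/7)(0/6) = 0.
Weighting by the prior gives 4/11 · 4/35 = 16/385, 2/11 · 1/35 = 2/385, 3/11 · 0 = 0, 2/11 · 0 = 0; with total 18/385.
Therefore the posterior P(r = 3 | data) = (16/385) / (18/385) = 8/9.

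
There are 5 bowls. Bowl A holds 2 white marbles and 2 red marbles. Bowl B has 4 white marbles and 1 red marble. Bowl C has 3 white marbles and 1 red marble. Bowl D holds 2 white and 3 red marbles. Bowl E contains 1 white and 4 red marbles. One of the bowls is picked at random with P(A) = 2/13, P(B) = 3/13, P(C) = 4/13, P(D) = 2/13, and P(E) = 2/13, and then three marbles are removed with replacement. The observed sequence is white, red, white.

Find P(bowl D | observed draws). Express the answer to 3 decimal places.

0.132

Under each hypothesis, the probability of the observed sequence is: P(data | bowl A) = (2/4)(2/4)(2/4) = 0.125; P(data | bowl B) = (4/5)(1/5)(4/5) = 0.128; P(data | bowl C) = (3/4)(1/4)(3/4) = 0.14062; P(data | bowl D) = (2/5)(3/5)(2/5) = 0.096; P(data | bowl E) = (1/5)(4/5)(1/5) = 0.032.
Weighting by the prior gives 2/13 · 0.125 = 0.019231, 3/13 · 0.128 = 0.029538, 4/13 · 0.14062 = 0.043269, 2/13 · 0.096 = 0.014769, 2/13 · 0.032 = 0.0049231; these sum to 0.11173.
Hence P(bowl D | data) = (0.014769) / (0.11173) = 0.13219.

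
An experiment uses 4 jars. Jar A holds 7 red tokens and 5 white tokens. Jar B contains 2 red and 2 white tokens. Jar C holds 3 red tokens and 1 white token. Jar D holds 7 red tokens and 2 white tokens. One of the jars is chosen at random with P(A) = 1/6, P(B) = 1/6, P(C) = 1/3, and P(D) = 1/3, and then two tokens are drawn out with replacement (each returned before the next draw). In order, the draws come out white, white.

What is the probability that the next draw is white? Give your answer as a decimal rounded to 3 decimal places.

0.387

Under each hypothesis, the probability of the observed sequence is: P(data | jar A) = (5/12)(5/12) = 0.17361; P(data | jar B) = (2/4)(2/4) = 0.25; P(data | jar C) = (1/4)(1/4) = 0.0625; P(data | jar D) = (2/9)(2/9) = 0.049383.
Multiplying each by its prior: 1/6 · 0.17361 = 0.028935, 1/6 · 0.25 = 0.041667, 1/3 · 0.0625 = 0.020833, 1/3 · 0.049383 = 0.016461; these sum to 0.1079.
Dividing through by the total gives posterior P(jar A | data) = 0.26818, P(jar B | data) = 0.38617, P(jar C | data) = 0.19309, P(jar D | data) = 0.15256.
The predictive probability is P(white next | data) = (5/12)(0.26818) + (1/2)(0.38617) + (1/4)(0.19309) + (2/9)(0.15256) = 0.387.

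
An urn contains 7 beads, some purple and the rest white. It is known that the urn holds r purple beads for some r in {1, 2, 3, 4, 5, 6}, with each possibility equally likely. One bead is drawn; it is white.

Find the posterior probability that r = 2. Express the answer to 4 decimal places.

For each hypothesis, P(data | H) works out to: P(data | r = 1) = (6/7) = 6/7; P(data | r = 2) = (5/7) = 5/7; P(data | r = 3) = (4/7) = 4/7; P(data | r = 4) = (3/7) = 3/7; P(data | r = 5) = (2/7) = 2/7; P(data | r = 6) = (1/7) = 1/7.
Weighting by the prior gives 1/6 · 6/7 = 1/7, 1/6 · 5/7 = 5/42, 1/6 · 4/7 = 2/21, 1/6 · 3/7 = 1/14, 1/6 · 2/7 = 1/21, 1/6 · 1/7 = 1/42; with total 1/2.
By Bayes' rule, P(r = 2 | data) = (5/42) / (1/2) = 5/21.

0.2381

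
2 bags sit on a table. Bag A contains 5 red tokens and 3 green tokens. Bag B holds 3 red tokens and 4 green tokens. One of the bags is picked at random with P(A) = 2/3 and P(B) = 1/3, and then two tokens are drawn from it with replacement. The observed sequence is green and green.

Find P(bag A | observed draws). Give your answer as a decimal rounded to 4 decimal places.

Compute the likelihood of the observed sequence for each case: P(data | bag A) = (3/8)(3/8) = 0.14062; P(data | bag B) = (4/7)(4/7) = 0.32653.
The prior-weighted likelihoods are 2/3 · 0.14062 = 0.09375, 1/3 · 0.32653 = 0.10884; with total 0.20259.
So P(bag A | data) = (0.09375) / (0.20259) = 0.46275.

0.4627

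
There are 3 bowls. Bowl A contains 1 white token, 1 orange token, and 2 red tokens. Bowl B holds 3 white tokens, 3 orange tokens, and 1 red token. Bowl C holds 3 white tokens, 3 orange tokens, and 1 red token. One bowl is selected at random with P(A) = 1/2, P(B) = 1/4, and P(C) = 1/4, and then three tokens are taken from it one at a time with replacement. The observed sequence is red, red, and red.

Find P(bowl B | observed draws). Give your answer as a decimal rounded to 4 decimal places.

Compute the likelihood of the observed sequence for each case: P(data | bowl A) = (2/4)(2/4)(2/4) = 0.125; P(data | bowl B) = (1/7)(1/7)(1/7) = 0.0029155; P(data | bowl C) = (1/7)(1/7)(1/7) = 0.0029155.
The prior-weighted likelihoods are 1/2 · 0.125 = 0.0625, 1/4 · 0.0029155 = 0.00072886, 1/4 · 0.0029155 = 0.00072886; with total 0.063958.
So P(bowl B | data) = (0.00072886) / (0.063958) = 0.011396.

0.0114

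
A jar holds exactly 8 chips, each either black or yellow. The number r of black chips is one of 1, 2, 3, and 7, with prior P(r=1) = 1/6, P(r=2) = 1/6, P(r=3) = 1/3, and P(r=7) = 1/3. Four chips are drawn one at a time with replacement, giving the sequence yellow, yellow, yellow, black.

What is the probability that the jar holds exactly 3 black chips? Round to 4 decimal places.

0.4873

Under each hypothesis, the probability of the observed sequence is: P(data | r = 1) = (7/8)(7/8)(7/8)(1/8) = 0.08374; P(data | r = 2) = (6/8)(6/8)(6/8)(2/8) = 0.10547; P(data | r = 3) = (5/8)(5/8)(5/8)(3/8) = 0.091553; P(data | r = 7) = (1/8)(1/8)(1/8)(7/8) = 0.001709.
Multiplying each by its prior: 1/6 · 0.08374 = 0.013957, 1/6 · 0.10547 = 0.017578, 1/3 · 0.091553 = 0.030518, 1/3 · 0.001709 = 0.00056966; with total 0.062622.
Hence P(r = 3 | data) = (0.030518) / (0.062622) = 0.48733.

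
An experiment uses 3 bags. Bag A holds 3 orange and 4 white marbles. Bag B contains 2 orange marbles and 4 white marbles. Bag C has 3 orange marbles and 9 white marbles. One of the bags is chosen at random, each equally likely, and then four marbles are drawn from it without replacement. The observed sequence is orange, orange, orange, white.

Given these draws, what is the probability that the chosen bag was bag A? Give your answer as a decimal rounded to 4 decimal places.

The likelihood of the observed sequence under each hypothesis: P(data | bag A) = (3/7)(2/6)(1/5)(4/4) = 0.028571; P(data | bag B) = (2/6)(1/5)(0/4) = 0; P(data | bag C) = (3/12)(2/11)(1/10)(9/9) = 0.0045455.
The prior-weighted likelihoods are 1/3 · 0.028571 = 0.0095238, 1/3 · 0 = 0, 1/3 · 0.0045455 = 0.0015152; with total 0.011039.
Therefore the posterior P(bag A | data) = (0.0095238) / (0.011039) = 0.86275.

0.8627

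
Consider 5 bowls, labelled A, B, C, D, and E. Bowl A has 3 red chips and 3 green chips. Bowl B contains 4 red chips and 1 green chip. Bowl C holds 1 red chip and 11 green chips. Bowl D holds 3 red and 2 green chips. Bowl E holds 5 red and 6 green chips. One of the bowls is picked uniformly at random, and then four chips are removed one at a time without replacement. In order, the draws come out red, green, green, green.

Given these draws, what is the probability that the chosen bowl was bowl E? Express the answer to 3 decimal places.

The likelihood of the observed sequence under each hypothesis: P(data | bowl A) = (3/6)(3/5)(2/4)(1/3) = 1/20; P(data | bowl B) = (4/5)(1/4)(0/3) = 0; P(data | bowl C) = (1/12)(11/11)(10/10)(9/9) = 1/12; P(data | bowl D) = (3/5)(2/4)(1/3)(0/2) = 0; P(data | bowl E) = (5/11)(6/10)(5/9)(4/8) = 5/66.
The prior-weighted likelihoods are 1/5 · 1/20 = 1/100, 1/5 · 0 = 0, 1/5 · 1/12 = 1/60, 1/5 · 0 = 0, 1/5 · 5/66 = 1/66; these sum to 23/550.
Hence P(bowl E | data) = (1/66) / (23/550) = 25/69.

0.362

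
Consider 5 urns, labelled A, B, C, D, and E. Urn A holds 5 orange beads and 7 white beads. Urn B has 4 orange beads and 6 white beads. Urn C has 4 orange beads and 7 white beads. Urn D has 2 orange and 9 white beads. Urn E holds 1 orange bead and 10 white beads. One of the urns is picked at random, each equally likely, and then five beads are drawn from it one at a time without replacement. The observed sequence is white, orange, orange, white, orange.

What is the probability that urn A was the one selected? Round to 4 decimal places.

0.3870

Under each hypothesis, the probability of the observed sequence is: P(data | urn A) = (7/12)(5/11)(4/10)(6/9)(3/8) = 0.026515; P(data | urn B) = (6/10)(4/9)(3/8)(5/7)(2/6) = 0.02381; P(data | urn C) = (7/11)(4/10)(3/9)(6/8)(2/7) = 0.018182; P(data | urn D) = (9/11)(2/10)(1/9)(8/8)(0/7) = 0; P(data | urn E) = (10/11)(1/10)(0/9) = 0.
Multiplying each by its prior: 1/5 · 0.026515 = 0.005303, 1/5 · 0.02381 = 0.0047619, 1/5 · 0.018182 = 0.0036364, 1/5 · 0 = 0, 1/5 · 0 = 0; with total 0.013701.
By Bayes' rule, P(urn A | data) = (0.005303) / (0.013701) = 0.38705.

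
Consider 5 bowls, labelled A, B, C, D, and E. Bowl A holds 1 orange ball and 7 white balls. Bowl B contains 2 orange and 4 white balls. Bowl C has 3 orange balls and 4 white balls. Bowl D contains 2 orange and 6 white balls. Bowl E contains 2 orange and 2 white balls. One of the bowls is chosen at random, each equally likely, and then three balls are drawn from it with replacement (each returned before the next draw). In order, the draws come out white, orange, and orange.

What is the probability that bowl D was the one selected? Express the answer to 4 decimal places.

For each hypothesis, P(data | H) works out to: P(data | bowl A) = (7/8)(1/8)(1/8) = 0.013672; P(data | bowl B) = (4/6)(2/6)(2/6) = 0.074074; P(data | bowl C) = (4/7)(3/7)(3/7) = 0.10496; P(data | bowl D) = (6/8)(2/8)(2/8) = 0.046875; P(data | bowl E) = (2/4)(2/4)(2/4) = 0.125.
Multiplying each by its prior: 1/5 · 0.013672 = 0.0027344, 1/5 · 0.074074 = 0.014815, 1/5 · 0.10496 = 0.020991, 1/5 · 0.046875 = 0.009375, 1/5 · 0.125 = 0.025; these sum to 0.072915.
By Bayes' rule, P(bowl D | data) = (0.009375) / (0.072915) = 0.12857.

0.1286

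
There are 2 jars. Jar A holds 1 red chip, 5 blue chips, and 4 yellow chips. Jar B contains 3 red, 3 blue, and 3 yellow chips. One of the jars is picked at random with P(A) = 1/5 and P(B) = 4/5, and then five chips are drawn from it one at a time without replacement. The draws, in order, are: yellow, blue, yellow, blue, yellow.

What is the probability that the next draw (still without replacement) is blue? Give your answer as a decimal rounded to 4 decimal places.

0.4688

For each hypothesis, P(data | H) works out to: P(data | jar A) = (4/10)(5/9)(3/8)(4/7)(2/6) = 0.015873; P(data | jar B) = (3/9)(3/8)(2/7)(2/6)(1/5) = 0.002381.
Weighting by the prior gives 1/5 · 0.015873 = 0.0031746, 4/5 · 0.002381 = 0.0019048; these sum to 0.0050794.
Dividing through by the total gives posterior P(jar A | data) = 0.625, P(jar B | data) = 0.375.
Averaging over the posterior, P(blue next | data) = (3/5)(0.625) + (1/4)(0.375) = 0.46875.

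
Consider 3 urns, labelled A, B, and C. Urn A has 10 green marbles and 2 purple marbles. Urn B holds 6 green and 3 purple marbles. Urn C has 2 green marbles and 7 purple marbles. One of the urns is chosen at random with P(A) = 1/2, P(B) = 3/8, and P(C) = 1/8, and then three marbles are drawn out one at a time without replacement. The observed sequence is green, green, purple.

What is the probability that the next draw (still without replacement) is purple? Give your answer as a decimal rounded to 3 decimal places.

0.241

Compute the likelihood of the observed sequence for each case: P(data | urn A) = (10/12)(9/11)(2/10) = 0.13636; P(data | urn B) = (6/9)(5/8)(3/7) = 0.17857; P(data | urn C) = (2/9)(1/8)(7/7) = 0.027778.
The prior-weighted likelihoods are 1/2 · 0.13636 = 0.068182, 3/8 · 0.17857 = 0.066964, 1/8 · 0.027778 = 0.0034722; with total 0.13862.
Dividing through by the total gives posterior P(urn A | data) = 0.49187, P(urn B | data) = 0.48308, P(urn C | data) = 0.025049.
So P(purple next | data) = Σ P(purple next | H) P(H | data) = (1/9)(0.49187) + (1/3)(0.48308) + (1)(0.025049) = 0.24073.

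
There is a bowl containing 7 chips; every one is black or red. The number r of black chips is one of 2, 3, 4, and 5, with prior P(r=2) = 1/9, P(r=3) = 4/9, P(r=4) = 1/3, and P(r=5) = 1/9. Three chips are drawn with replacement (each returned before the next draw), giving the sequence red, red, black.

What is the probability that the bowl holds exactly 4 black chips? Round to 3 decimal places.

Compute the likelihood of the observed sequence for each case: P(data | r = 2) = (5/7)(5/7)(2/7) = 0.14577; P(data | r = 3) = (4/7)(4/7)(3/7) = 0.13994; P(data | r = 4) = (3/7)(3/7)(4/7) = 0.10496; P(data | r = 5) = (2/7)(2/7)(5/7) = 0.058309.
Multiplying each by its prior: 1/9 · 0.14577 = 0.016197, 4/9 · 0.13994 = 0.062196, 1/3 · 0.10496 = 0.034985, 1/9 · 0.058309 = 0.0064788; these sum to 0.11986.
Therefore the posterior P(r = 4 | data) = (0.034985) / (0.11986) = 0.29189.

0.292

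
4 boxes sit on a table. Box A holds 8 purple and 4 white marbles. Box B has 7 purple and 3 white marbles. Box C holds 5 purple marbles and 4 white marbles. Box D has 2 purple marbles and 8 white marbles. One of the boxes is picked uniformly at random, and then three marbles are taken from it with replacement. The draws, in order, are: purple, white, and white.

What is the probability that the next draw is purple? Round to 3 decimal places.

Compute the likelihood of the observed sequence for each case: P(data | box A) = (8/12)(4/12)(4/12) = 0.074074; P(data | box B) = (7/10)(3/10)(3/10) = 0.063; P(data | box C) = (5/9)(4/9)(4/9) = 0.10974; P(data | box D) = (2/10)(8/10)(8/10) = 0.128.
The prior-weighted likelihoods are 1/4 · 0.074074 = 0.018519, 1/4 · 0.063 = 0.01575, 1/4 · 0.10974 = 0.027435, 1/4 · 0.128 = 0.032; with total 0.093703.
Dividing through by the total gives posterior P(box A | data) = 0.19763, P(box B | data) = 0.16808, P(box C | data) = 0.29278, P(box D | data) = 0.3415.
The predictive probability is P(purple next | data) = (2/3)(0.19763) + (7/10)(0.16808) + (5/9)(0.29278) + (1/5)(0.3415) = 0.48037.

0.480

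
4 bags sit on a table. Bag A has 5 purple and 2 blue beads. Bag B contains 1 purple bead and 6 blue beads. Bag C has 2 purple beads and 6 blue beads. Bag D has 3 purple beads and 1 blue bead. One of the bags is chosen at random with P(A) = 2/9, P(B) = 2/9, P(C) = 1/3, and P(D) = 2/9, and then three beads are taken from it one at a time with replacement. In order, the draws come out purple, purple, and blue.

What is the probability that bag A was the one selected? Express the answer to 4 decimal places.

0.3896

Under each hypothesis, the probability of the observed sequence is: P(data | bag A) = (5/7)(5/7)(2/7) = 0.14577; P(data | bag B) = (1/7)(1/7)(6/7) = 0.017493; P(data | bag C) = (2/8)(2/8)(6/8) = 0.046875; P(data | bag D) = (3/4)(3/4)(1/4) = 0.14062.
The prior-weighted likelihoods are 2/9 · 0.14577 = 0.032394, 2/9 · 0.017493 = 0.0038873, 1/3 · 0.046875 = 0.015625, 2/9 · 0.14062 = 0.03125; summing to 0.083156.
So P(bag A | data) = (0.032394) / (0.083156) = 0.38956.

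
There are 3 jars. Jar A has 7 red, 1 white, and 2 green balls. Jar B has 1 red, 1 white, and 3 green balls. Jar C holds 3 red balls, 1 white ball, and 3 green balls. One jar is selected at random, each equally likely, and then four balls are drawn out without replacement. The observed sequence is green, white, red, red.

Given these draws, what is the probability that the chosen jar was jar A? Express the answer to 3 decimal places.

Compute the likelihood of the observed sequence for each case: P(data | jar A) = (2/10)(1/9)(7/8)(6/7) = 1/60; P(data | jar B) = (3/5)(1/4)(1/3)(0/2) = 0; P(data | jar C) = (3/7)(1/6)(3/5)(2/4) = 3/140.
The prior-weighted likelihoods are 1/3 · 1/60 = 1/180, 1/3 · 0 = 0, 1/3 · 3/140 = 1/140; these sum to 4/315.
Hence P(jar A | data) = (1/180) / (4/315) = 7/16.

0.438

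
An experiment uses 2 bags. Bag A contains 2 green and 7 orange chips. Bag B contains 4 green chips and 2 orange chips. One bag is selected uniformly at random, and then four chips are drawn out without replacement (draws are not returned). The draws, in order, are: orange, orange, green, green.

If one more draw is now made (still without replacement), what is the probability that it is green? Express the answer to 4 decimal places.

For each hypothesis, P(data | H) works out to: P(data | bag A) = (7/9)(6/8)(2/7)(1/6) = 1/36; P(data | bag B) = (2/6)(1/5)(4/4)(3/3) = 1/15.
Weighting by the prior gives 1/2 · 1/36 = 1/72, 1/2 · 1/15 = 1/30; these sum to 17/360.
The posterior is then P(bag A | data) = 5/17, P(bag B | data) = 12/17.
Averaging over the posterior, P(green next | data) = (0)(5/17) + (1)(12/17) = 12/17.

0.7059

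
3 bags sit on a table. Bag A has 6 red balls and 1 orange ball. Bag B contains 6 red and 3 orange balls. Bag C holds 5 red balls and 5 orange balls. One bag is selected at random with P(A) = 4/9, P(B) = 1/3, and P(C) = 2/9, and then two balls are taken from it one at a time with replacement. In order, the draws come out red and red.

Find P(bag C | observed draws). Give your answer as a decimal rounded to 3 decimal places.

Compute the likelihood of the observed sequence for each case: P(data | bag A) = (6/7)(6/7) = 0.73469; P(data | bag B) = (6/9)(6/9) = 0.44444; P(data | bag C) = (5/10)(5/10) = 0.25.
Weighting by the prior gives 4/9 · 0.73469 = 0.32653, 1/3 · 0.44444 = 0.14815, 2/9 · 0.25 = 0.055556; summing to 0.53023.
Therefore the posterior P(bag C | data) = (0.055556) / (0.53023) = 0.10478.

0.105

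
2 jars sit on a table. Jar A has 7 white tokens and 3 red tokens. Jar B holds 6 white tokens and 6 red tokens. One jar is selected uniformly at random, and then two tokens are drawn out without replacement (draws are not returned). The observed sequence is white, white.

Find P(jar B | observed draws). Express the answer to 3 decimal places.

Under each hypothesis, the probability of the observed sequence is: P(data | jar A) = (7/10)(6/9) = 7/15; P(data | jar B) = (6/12)(5/11) = 5/22.
Multiplying each by its prior: 1/2 · 7/15 = 7/30, 1/2 · 5/22 = 5/44; summing to 229/660.
By Bayes' rule, P(jar B | data) = (5/44) / (229/660) = 75/229.

0.328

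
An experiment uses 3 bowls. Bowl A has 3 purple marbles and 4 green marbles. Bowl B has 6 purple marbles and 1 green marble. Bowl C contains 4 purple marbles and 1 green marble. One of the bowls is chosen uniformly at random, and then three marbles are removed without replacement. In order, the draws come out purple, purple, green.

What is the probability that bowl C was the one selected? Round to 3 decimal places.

For each hypothesis, P(data | H) works out to: P(data | bowl A) = (3/7)(2/6)(4/5) = 4/35; P(data | bowl B) = (6/7)(5/6)(1/5) = 1/7; P(data | bowl C) = (4/5)(3/4)(1/3) = 1/5.
The prior-weighted likelihoods are 1/3 · 4/35 = 4/105, 1/3 · 1/7 = 1/21, 1/3 · 1/5 = 1/15; with total 16/105.
So P(bowl C | data) = (1/15) / (16/105) = 7/16.

0.438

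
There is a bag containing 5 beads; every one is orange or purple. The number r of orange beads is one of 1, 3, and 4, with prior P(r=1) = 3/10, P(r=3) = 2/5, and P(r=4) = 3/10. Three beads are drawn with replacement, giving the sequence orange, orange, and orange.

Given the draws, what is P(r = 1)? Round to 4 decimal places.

Under each hypothesis, the probability of the observed sequence is: P(data | r = 1) = (1/5)(1/5)(1/5) = 0.008; P(data | r = 3) = (3/5)(3/5)(3/5) = 0.216; P(data | r = 4) = (4/5)(4/5)(4/5) = 0.512.
Weighting by the prior gives 3/10 · 0.008 = 0.0024, 2/5 · 0.216 = 0.0864, 3/10 · 0.512 = 0.1536; these sum to 0.2424.
Therefore the posterior P(r = 1 | data) = (0.0024) / (0.2424) = 0.009901.

0.0099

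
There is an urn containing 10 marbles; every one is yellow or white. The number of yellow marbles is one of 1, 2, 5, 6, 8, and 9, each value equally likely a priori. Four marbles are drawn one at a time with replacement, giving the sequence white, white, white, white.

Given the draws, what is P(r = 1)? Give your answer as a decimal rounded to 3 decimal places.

0.568

The likelihood of the observed sequence under each hypothesis: P(data | r = 1) = (9/10)(9/10)(9/10)(9/10) = 0.6561; P(data | r = 2) = (8/10)(8/10)(8/10)(8/10) = 0.4096; P(data | r = 5) = (5/10)(5/10)(5/10)(5/10) = 0.0625; P(data | r = 6) = (4/10)(4/10)(4/10)(4/10) = 0.0256; P(data | r = 8) = (2/10)(2/10)(2/10)(2/10) = 0.0016; P(data | r = 9) = (1/10)(1/10)(1/10)(1/10) = 0.0001.
Weighting by the prior gives 1/6 · 0.6561 = 0.10935, 1/6 · 0.4096 = 0.068267, 1/6 · 0.0625 = 0.010417, 1/6 · 0.0256 = 0.0042667, 1/6 · 0.0016 = 0.00026667, 1/6 · 0.0001 = 1.6667e-05; with total 0.19258.
Hence P(r = 1 | data) = (0.10935) / (0.19258) = 0.56781.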